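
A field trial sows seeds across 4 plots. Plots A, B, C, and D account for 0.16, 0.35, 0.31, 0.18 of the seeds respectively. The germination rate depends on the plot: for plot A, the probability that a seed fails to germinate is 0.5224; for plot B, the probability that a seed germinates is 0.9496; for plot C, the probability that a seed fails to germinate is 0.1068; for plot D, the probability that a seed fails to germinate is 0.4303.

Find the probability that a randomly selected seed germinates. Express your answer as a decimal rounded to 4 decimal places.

P(G|A) = 1 − 0.5224 = 0.4776.
P(G|C) = 1 − 0.1068 = 0.8932.
P(G|D) = 1 − 0.4303 = 0.5697.
P(G) = P(G|A)·P(A) + P(G|B)·P(B) + P(G|C)·P(C) + P(G|D)·P(D)
      = 0.4776·0.16 + 0.9496·0.35 + 0.8932·0.31 + 0.5697·0.18
      = 0.076416 + 0.33236 + 0.276892 + 0.102546 = 0.788214

P(G) ≈ 0.7882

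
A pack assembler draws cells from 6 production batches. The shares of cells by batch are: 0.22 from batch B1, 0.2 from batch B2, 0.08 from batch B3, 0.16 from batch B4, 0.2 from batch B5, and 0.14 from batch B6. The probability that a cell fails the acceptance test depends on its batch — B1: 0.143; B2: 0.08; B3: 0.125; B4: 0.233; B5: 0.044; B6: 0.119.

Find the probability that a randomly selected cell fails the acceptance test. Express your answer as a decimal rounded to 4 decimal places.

By the law of total probability,
P(F) = P(F|B1)·P(B1) + P(F|B2)·P(B2) + P(F|B3)·P(B3) + P(F|B4)·P(B4) + P(F|B5)·P(B5) + P(F|B6)·P(B6)
      = 0.143·0.22 + 0.08·0.2 + 0.125·0.08 + 0.233·0.16 + 0.044·0.2 + 0.119·0.14
      = 0.03146 + 0.016 + 0.01 + 0.03728 + 0.0088 + 0.01666 = 0.1202

0.1202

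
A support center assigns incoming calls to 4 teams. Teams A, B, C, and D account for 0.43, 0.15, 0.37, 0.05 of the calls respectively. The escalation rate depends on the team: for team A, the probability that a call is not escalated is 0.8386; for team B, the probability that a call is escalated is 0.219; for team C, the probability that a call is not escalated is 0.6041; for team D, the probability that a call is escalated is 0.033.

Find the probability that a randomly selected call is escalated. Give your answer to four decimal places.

0.2504

P(E|A) = 1 − 0.8386 = 0.1614.
P(E|C) = 1 − 0.6041 = 0.3959.
Summing over the partition,
P(E) = P(E|A)·P(A) + P(E|B)·P(B) + P(E|C)·P(C) + P(E|D)·P(D)
      = 0.1614·0.43 + 0.219·0.15 + 0.3959·0.37 + 0.033·0.05
      = 0.069402 + 0.03285 + 0.146483 + 0.00165 = 0.250385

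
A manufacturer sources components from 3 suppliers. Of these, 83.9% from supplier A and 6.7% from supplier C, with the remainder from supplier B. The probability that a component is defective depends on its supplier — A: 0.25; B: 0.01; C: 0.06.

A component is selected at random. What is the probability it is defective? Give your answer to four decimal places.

P(B) = 1 − (0.839 + 0.067) = 0.094.
Summing over the partition,
P(D) = P(D|A)·P(A) + P(D|B)·P(B) + P(D|C)·P(C)
      = 0.25·0.839 + 0.01·0.094 + 0.06·0.067
      = 0.20975 + 0.00094 + 0.00402 = 0.21471

0.2147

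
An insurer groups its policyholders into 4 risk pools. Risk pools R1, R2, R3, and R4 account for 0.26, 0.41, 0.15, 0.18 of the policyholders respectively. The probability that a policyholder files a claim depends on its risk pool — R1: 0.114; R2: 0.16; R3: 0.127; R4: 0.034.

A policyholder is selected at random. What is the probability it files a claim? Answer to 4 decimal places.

P(C) ≈ 0.1204

By the law of total probability,
P(C) = P(C|R1)·P(R1) + P(C|R2)·P(R2) + P(C|R3)·P(R3) + P(C|R4)·P(R4)
      = 0.114·0.26 + 0.16·0.41 + 0.127·0.15 + 0.034·0.18
      = 0.02964 + 0.0656 + 0.01905 + 0.00612 = 0.12041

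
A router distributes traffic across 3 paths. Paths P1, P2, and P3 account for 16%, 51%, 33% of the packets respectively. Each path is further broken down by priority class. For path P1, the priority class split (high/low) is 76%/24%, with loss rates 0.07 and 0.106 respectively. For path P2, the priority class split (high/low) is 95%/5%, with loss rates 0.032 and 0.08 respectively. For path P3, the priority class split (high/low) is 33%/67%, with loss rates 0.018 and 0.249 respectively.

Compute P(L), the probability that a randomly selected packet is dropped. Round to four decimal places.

P(L|P1) = 0.76·0.07 + 0.24·0.106 = 0.0532 + 0.02544 = 0.07864
P(L|P2) = 0.95·0.032 + 0.05·0.08 = 0.0304 + 0.004 = 0.0344
P(L|P3) = 0.33·0.018 + 0.67·0.249 = 0.00594 + 0.16683 = 0.17277
Then overall,
P(L) = 0.16·0.07864 + 0.51·0.0344 + 0.33·0.17277
      = 0.0125824 + 0.017544 + 0.0570141 = 0.0871405

P(L) ≈ 0.0871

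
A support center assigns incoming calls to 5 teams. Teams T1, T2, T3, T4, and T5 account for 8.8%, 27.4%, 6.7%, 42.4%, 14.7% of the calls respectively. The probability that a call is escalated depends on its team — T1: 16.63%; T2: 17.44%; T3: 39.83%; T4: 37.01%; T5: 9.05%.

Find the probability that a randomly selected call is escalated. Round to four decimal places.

P(E) = P(E|T1)·P(T1) + P(E|T2)·P(T2) + P(E|T3)·P(T3) + P(E|T4)·P(T4) + P(E|T5)·P(T5)
      = 0.1663·0.088 + 0.1744·0.274 + 0.3983·0.067 + 0.3701·0.424 + 0.0905·0.147
      = 0.0146344 + 0.0477856 + 0.0266861 + 0.1569224 + 0.0133035 = 0.259332

P(E) ≈ 0.2593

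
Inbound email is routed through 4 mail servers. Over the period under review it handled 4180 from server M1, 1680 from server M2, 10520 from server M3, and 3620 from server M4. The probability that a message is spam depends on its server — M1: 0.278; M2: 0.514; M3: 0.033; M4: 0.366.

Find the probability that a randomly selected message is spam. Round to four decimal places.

P(S) ≈ 0.1849

Total: 4180 + 1680 + 10520 + 3620 = 20000.
P(M1) = 4180/20000 = 0.209. P(M2) = 1680/20000 = 0.084. P(M3) = 10520/20000 = 0.526. P(M4) = 3620/20000 = 0.181.
P(S) = P(S|M1)·P(M1) + P(S|M2)·P(M2) + P(S|M3)·P(M3) + P(S|M4)·P(M4)
      = 0.278·0.209 + 0.514·0.084 + 0.033·0.526 + 0.366·0.181
      = 0.058102 + 0.043176 + 0.017358 + 0.066246 = 0.184882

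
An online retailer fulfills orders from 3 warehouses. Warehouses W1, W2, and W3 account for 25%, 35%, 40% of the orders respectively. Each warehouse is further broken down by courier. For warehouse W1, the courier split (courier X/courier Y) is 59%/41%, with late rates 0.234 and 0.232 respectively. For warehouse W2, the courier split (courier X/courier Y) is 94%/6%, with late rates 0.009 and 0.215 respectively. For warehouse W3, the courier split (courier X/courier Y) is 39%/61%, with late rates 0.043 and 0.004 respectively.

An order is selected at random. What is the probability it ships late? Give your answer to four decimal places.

P(L) ≈ 0.0735

P(L|W1) = 0.59·0.234 + 0.41·0.232 = 0.13806 + 0.09512 = 0.23318
P(L|W2) = 0.94·0.009 + 0.06·0.215 = 0.00846 + 0.0129 = 0.02136
P(L|W3) = 0.39·0.043 + 0.61·0.004 = 0.01677 + 0.00244 = 0.01921
Then overall,
P(L) = 0.25·0.23318 + 0.35·0.02136 + 0.4·0.01921
      = 0.058295 + 0.007476 + 0.007684 = 0.073455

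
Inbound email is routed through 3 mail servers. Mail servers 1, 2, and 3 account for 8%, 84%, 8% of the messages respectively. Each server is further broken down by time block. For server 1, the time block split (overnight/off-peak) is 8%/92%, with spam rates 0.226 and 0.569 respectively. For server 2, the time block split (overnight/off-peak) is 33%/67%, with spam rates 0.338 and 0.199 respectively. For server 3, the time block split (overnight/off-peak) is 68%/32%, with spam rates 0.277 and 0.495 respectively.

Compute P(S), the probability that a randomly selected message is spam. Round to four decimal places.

P(S) ≈ 0.2768

P(S|1) = 0.08·0.226 + 0.92·0.569 = 0.01808 + 0.52348 = 0.54156
P(S|2) = 0.33·0.338 + 0.67·0.199 = 0.11154 + 0.13333 = 0.24487
P(S|3) = 0.68·0.277 + 0.32·0.495 = 0.18836 + 0.1584 = 0.34676
By total probability over the outer partition,
P(S) = 0.08·0.54156 + 0.84·0.24487 + 0.08·0.34676
      = 0.0433248 + 0.2056908 + 0.0277408 = 0.2767564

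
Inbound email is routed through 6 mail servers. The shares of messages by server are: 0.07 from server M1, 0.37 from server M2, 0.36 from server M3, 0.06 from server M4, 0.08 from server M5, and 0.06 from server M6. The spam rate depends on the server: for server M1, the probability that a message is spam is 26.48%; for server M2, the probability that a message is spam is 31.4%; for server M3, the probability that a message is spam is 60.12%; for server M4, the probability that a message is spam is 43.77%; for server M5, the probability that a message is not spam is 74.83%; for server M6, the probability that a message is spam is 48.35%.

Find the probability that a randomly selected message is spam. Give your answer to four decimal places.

P(S|M5) = 1 − 0.7483 = 0.2517.
P(S) = P(S|M1)·P(M1) + P(S|M2)·P(M2) + P(S|M3)·P(M3) + P(S|M4)·P(M4) + P(S|M5)·P(M5) + P(S|M6)·P(M6)
      = 0.2648·0.07 + 0.314·0.37 + 0.6012·0.36 + 0.4377·0.06 + 0.2517·0.08 + 0.4835·0.06
      = 0.018536 + 0.11618 + 0.216432 + 0.026262 + 0.020136 + 0.02901 = 0.426556

0.4266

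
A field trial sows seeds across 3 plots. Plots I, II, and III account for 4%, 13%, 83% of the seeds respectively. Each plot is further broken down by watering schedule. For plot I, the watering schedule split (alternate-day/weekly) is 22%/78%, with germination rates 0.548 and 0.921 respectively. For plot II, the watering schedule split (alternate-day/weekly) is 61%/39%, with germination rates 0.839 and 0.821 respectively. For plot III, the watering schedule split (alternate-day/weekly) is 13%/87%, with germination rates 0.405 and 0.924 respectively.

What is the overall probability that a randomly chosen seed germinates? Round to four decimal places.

P(G|I) = 0.22·0.548 + 0.78·0.921 = 0.12056 + 0.71838 = 0.83894
P(G|II) = 0.61·0.839 + 0.39·0.821 = 0.51179 + 0.32019 = 0.83198
P(G|III) = 0.13·0.405 + 0.87·0.924 = 0.05265 + 0.80388 = 0.85653
Then overall,
P(G) = 0.04·0.83894 + 0.13·0.83198 + 0.83·0.85653
      = 0.0335576 + 0.1081574 + 0.7109199 = 0.8526349

0.8526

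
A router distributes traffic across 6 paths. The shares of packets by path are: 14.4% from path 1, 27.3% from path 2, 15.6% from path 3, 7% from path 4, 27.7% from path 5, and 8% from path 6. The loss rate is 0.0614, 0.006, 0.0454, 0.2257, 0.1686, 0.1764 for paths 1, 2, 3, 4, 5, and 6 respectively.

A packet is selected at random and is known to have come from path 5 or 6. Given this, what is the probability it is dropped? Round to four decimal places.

P(L|S) ≈ 0.1703

Let S = {5, 6}.
P(S) = 0.277 + 0.08 = 0.357.
P(L ∩ S) = 0.1686·0.277 + 0.1764·0.08 = 0.0467022 + 0.014112 = 0.0608142.
P(L | S) = 0.0608142 / 0.357 = 0.170348…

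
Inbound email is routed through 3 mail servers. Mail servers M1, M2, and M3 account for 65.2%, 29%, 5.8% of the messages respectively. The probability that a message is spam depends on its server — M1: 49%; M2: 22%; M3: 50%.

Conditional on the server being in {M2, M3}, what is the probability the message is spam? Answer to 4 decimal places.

0.2667

Let J = {M2, M3}.
P(J) = 0.29 + 0.058 = 0.348.
P(S ∩ J) = 0.22·0.29 + 0.5·0.058 = 0.0638 + 0.029 = 0.0928.
P(S | J) = 0.0928 / 0.348 = 0.266667…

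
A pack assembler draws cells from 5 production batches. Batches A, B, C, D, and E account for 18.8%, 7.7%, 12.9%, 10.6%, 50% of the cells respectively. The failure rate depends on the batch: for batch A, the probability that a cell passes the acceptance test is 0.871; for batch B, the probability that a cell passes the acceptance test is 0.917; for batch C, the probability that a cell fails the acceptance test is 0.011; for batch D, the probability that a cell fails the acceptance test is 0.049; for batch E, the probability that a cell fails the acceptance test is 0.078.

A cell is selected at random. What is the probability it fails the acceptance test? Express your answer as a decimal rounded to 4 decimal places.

P(F|A) = 1 − 0.871 = 0.129.
P(F|B) = 1 − 0.917 = 0.083.
P(F) = P(F|A)·P(A) + P(F|B)·P(B) + P(F|C)·P(C) + P(F|D)·P(D) + P(F|E)·P(E)
      = 0.129·0.188 + 0.083·0.077 + 0.011·0.129 + 0.049·0.106 + 0.078·0.5
      = 0.024252 + 0.006391 + 0.001419 + 0.005194 + 0.039 = 0.076256

P(F) ≈ 0.0763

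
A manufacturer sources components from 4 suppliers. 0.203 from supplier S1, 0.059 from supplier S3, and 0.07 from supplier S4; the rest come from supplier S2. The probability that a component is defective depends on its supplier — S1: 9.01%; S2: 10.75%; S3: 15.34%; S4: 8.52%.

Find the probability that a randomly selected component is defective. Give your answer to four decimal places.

P(D) ≈ 0.1051

P(S2) = 1 − (0.203 + 0.059 + 0.07) = 0.668.
Using total probability over the partition,
P(D) = P(D|S1)·P(S1) + P(D|S2)·P(S2) + P(D|S3)·P(S3) + P(D|S4)·P(S4)
      = 0.0901·0.203 + 0.1075·0.668 + 0.1534·0.059 + 0.0852·0.07
      = 0.0182903 + 0.07181 + 0.0090506 + 0.005964 = 0.1051149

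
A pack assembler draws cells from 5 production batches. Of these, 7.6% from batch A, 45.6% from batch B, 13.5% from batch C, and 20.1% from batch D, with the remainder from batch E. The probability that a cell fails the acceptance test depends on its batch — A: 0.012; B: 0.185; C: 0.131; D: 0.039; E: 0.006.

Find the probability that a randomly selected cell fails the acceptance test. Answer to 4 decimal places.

P(E) = 1 − (0.076 + 0.456 + 0.135 + 0.201) = 0.132.
P(F) = P(F|A)·P(A) + P(F|B)·P(B) + P(F|C)·P(C) + P(F|D)·P(D) + P(F|E)·P(E)
      = 0.012·0.076 + 0.185·0.456 + 0.131·0.135 + 0.039·0.201 + 0.006·0.132
      = 0.000912 + 0.08436 + 0.017685 + 0.007839 + 0.000792 = 0.111588

0.1116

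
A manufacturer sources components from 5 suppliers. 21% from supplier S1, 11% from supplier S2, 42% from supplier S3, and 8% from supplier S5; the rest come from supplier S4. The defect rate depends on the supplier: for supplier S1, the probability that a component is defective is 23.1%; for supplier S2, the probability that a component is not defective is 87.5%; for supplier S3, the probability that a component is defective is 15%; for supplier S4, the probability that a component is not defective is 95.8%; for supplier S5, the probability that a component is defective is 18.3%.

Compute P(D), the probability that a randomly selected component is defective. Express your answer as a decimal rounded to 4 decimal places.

P(S4) = 1 − (0.21 + 0.11 + 0.42 + 0.08) = 0.18.
P(D|S2) = 1 − 0.875 = 0.125.
P(D|S4) = 1 − 0.958 = 0.042.
P(D) = P(D|S1)·P(S1) + P(D|S2)·P(S2) + P(D|S3)·P(S3) + P(D|S4)·P(S4) + P(D|S5)·P(S5)
      = 0.231·0.21 + 0.125·0.11 + 0.15·0.42 + 0.042·0.18 + 0.183·0.08
      = 0.04851 + 0.01375 + 0.063 + 0.00756 + 0.01464 = 0.14746

P(D) ≈ 0.1475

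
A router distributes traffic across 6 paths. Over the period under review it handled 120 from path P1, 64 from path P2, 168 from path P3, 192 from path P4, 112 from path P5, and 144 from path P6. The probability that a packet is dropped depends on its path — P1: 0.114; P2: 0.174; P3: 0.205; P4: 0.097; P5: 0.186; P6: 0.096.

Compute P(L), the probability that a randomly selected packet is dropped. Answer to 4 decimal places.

Total: 120 + 64 + 168 + 192 + 112 + 144 = 800.
P(P1) = 120/800 = 0.15. P(P2) = 64/800 = 0.08. P(P3) = 168/800 = 0.21. P(P4) = 192/800 = 0.24. P(P5) = 112/800 = 0.14. P(P6) = 144/800 = 0.18.
P(L) = P(L|P1)·P(P1) + P(L|P2)·P(P2) + P(L|P3)·P(P3) + P(L|P4)·P(P4) + P(L|P5)·P(P5) + P(L|P6)·P(P6)
      = 0.114·0.15 + 0.174·0.08 + 0.205·0.21 + 0.097·0.24 + 0.186·0.14 + 0.096·0.18
      = 0.0171 + 0.01392 + 0.04305 + 0.02328 + 0.02604 + 0.01728 = 0.14067

P(L) ≈ 0.1407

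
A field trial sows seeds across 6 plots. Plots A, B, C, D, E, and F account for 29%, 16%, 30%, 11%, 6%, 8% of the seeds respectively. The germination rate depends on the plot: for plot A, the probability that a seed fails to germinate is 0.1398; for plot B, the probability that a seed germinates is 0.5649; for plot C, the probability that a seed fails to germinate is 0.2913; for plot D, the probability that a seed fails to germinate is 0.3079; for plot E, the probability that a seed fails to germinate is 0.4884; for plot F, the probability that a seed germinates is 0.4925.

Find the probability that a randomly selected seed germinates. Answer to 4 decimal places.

P(G|A) = 1 − 0.1398 = 0.8602.
P(G|C) = 1 − 0.2913 = 0.7087.
P(G|D) = 1 − 0.3079 = 0.6921.
P(G|E) = 1 − 0.4884 = 0.5116.
Using total probability over the partition,
P(G) = P(G|A)·P(A) + P(G|B)·P(B) + P(G|C)·P(C) + P(G|D)·P(D) + P(G|E)·P(E) + P(G|F)·P(F)
      = 0.8602·0.29 + 0.5649·0.16 + 0.7087·0.3 + 0.6921·0.11 + 0.5116·0.06 + 0.4925·0.08
      = 0.249458 + 0.090384 + 0.21261 + 0.076131 + 0.030696 + 0.0394 = 0.698679

0.6987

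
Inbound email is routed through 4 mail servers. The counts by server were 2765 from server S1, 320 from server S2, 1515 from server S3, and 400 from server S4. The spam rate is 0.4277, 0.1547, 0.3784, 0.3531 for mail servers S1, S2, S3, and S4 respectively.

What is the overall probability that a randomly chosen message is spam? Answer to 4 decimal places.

0.3893

Total: 2765 + 320 + 1515 + 400 = 5000.
P(S1) = 2765/5000 = 0.553. P(S2) = 320/5000 = 0.064. P(S3) = 1515/5000 = 0.303. P(S4) = 400/5000 = 0.08.
P(S) = P(S|S1)·P(S1) + P(S|S2)·P(S2) + P(S|S3)·P(S3) + P(S|S4)·P(S4)
      = 0.4277·0.553 + 0.1547·0.064 + 0.3784·0.303 + 0.3531·0.08
      = 0.2365181 + 0.0099008 + 0.1146552 + 0.028248 = 0.3893221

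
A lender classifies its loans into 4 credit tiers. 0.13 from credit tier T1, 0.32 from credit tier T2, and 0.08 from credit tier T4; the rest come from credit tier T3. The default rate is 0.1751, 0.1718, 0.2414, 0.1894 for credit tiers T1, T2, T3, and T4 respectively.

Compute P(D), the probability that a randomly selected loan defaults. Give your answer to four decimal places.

0.2063

P(T3) = 1 − (0.13 + 0.32 + 0.08) = 0.47.
Using total probability over the partition,
P(D) = P(D|T1)·P(T1) + P(D|T2)·P(T2) + P(D|T3)·P(T3) + P(D|T4)·P(T4)
      = 0.1751·0.13 + 0.1718·0.32 + 0.2414·0.47 + 0.1894·0.08
      = 0.022763 + 0.054976 + 0.113458 + 0.015152 = 0.206349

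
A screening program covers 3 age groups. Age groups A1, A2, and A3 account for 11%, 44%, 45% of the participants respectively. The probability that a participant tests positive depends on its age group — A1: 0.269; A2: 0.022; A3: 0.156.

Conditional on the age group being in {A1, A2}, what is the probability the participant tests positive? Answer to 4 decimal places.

Let S = {A1, A2}.
P(S) = 0.11 + 0.44 = 0.55.
P(T ∩ S) = 0.269·0.11 + 0.022·0.44 = 0.02959 + 0.00968 = 0.03927.
P(T | S) = 0.03927 / 0.55 = 0.071400…

0.0714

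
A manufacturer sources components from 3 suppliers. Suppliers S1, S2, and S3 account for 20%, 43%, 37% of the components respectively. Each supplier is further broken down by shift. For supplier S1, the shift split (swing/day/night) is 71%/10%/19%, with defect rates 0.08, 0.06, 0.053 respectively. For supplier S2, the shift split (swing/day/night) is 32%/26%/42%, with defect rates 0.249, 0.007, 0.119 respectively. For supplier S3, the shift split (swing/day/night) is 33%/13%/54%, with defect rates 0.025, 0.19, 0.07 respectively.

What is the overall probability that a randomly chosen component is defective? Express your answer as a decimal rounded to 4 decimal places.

P(D) ≈ 0.0973

P(D|S1) = 0.71·0.08 + 0.1·0.06 + 0.19·0.053 = 0.0568 + 0.006 + 0.01007 = 0.07287
P(D|S2) = 0.32·0.249 + 0.26·0.007 + 0.42·0.119 = 0.07968 + 0.00182 + 0.04998 = 0.13148
P(D|S3) = 0.33·0.025 + 0.13·0.19 + 0.54·0.07 = 0.00825 + 0.0247 + 0.0378 = 0.07075
By total probability over the outer partition,
P(D) = 0.2·0.07287 + 0.43·0.13148 + 0.37·0.07075
      = 0.014574 + 0.0565364 + 0.0261775 = 0.0972879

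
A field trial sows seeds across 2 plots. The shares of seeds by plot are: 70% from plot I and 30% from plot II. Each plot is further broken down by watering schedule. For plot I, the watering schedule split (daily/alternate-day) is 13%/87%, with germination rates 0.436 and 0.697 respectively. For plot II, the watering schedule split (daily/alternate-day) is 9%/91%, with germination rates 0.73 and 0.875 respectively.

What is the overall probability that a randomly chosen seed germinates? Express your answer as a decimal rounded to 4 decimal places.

P(G|I) = 0.13·0.436 + 0.87·0.697 = 0.05668 + 0.60639 = 0.66307
P(G|II) = 0.09·0.73 + 0.91·0.875 = 0.0657 + 0.79625 = 0.86195
Then overall,
P(G) = 0.7·0.66307 + 0.3·0.86195
      = 0.464149 + 0.258585 = 0.722734

P(G) ≈ 0.7227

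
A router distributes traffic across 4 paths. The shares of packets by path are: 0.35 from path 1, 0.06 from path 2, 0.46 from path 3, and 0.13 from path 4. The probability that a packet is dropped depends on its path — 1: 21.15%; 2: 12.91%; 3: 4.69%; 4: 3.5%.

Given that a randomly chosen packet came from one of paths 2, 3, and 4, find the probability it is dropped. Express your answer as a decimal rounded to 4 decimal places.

0.0521

Let S = {2, 3, 4}.
P(S) = 0.06 + 0.46 + 0.13 = 0.65.
P(L ∩ S) = 0.1291·0.06 + 0.0469·0.46 + 0.035·0.13 = 0.007746 + 0.021574 + 0.00455 = 0.03387.
P(L | S) = 0.03387 / 0.65 = 0.052108…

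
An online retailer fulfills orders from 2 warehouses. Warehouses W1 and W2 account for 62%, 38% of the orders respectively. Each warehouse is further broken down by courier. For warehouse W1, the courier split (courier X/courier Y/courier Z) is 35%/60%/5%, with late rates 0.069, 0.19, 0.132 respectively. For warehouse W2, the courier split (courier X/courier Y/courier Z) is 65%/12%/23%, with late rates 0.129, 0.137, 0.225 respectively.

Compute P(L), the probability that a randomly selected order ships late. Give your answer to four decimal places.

P(L) ≈ 0.1475

P(L|W1) = 0.35·0.069 + 0.6·0.19 + 0.05·0.132 = 0.02415 + 0.114 + 0.0066 = 0.14475
P(L|W2) = 0.65·0.129 + 0.12·0.137 + 0.23·0.225 = 0.08385 + 0.01644 + 0.05175 = 0.15204
By total probability over the outer partition,
P(L) = 0.62·0.14475 + 0.38·0.15204
      = 0.089745 + 0.0577752 = 0.1475202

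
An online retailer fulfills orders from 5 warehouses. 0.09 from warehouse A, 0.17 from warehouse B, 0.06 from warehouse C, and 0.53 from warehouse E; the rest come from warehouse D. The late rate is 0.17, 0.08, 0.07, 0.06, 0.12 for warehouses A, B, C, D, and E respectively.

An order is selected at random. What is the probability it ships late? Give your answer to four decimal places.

0.1057

P(D) = 1 − (0.09 + 0.17 + 0.06 + 0.53) = 0.15.
Summing over the partition,
P(L) = P(L|A)·P(A) + P(L|B)·P(B) + P(L|C)·P(C) + P(L|D)·P(D) + P(L|E)·P(E)
      = 0.17·0.09 + 0.08·0.17 + 0.07·0.06 + 0.06·0.15 + 0.12·0.53
      = 0.0153 + 0.0136 + 0.0042 + 0.009 + 0.0636 = 0.1057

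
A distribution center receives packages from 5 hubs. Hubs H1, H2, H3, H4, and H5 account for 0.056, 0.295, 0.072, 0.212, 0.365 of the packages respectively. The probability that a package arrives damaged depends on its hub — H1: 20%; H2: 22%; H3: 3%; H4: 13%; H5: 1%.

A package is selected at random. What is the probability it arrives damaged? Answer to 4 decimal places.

P(D) ≈ 0.1095

Using total probability over the partition,
P(D) = P(D|H1)·P(H1) + P(D|H2)·P(H2) + P(D|H3)·P(H3) + P(D|H4)·P(H4) + P(D|H5)·P(H5)
      = 0.2·0.056 + 0.22·0.295 + 0.03·0.072 + 0.13·0.212 + 0.01·0.365
      = 0.0112 + 0.0649 + 0.00216 + 0.02756 + 0.00365 = 0.10947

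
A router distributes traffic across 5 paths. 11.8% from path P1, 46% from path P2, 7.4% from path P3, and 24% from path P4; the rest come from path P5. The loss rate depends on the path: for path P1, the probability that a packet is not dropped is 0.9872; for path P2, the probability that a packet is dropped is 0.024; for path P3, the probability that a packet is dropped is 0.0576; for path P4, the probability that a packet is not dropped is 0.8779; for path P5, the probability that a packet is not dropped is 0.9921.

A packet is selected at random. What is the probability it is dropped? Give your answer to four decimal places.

P(P5) = 1 − (0.118 + 0.46 + 0.074 + 0.24) = 0.108.
P(L|P1) = 1 − 0.9872 = 0.0128.
P(L|P4) = 1 − 0.8779 = 0.1221.
P(L|P5) = 1 − 0.9921 = 0.0079.
P(L) = P(L|P1)·P(P1) + P(L|P2)·P(P2) + P(L|P3)·P(P3) + P(L|P4)·P(P4) + P(L|P5)·P(P5)
      = 0.0128·0.118 + 0.024·0.46 + 0.0576·0.074 + 0.1221·0.24 + 0.0079·0.108
      = 0.0015104 + 0.01104 + 0.0042624 + 0.029304 + 0.0008532 = 0.04697

0.0470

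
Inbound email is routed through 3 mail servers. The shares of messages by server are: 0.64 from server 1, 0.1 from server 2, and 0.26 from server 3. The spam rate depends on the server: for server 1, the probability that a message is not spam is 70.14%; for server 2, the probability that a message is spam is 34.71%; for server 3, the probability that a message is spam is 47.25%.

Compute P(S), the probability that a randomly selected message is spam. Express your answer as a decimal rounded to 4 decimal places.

P(S|1) = 1 − 0.7014 = 0.2986.
P(S) = P(S|1)·P(1) + P(S|2)·P(2) + P(S|3)·P(3)
      = 0.2986·0.64 + 0.3471·0.1 + 0.4725·0.26
      = 0.191104 + 0.03471 + 0.12285 = 0.348664

P(S) ≈ 0.3487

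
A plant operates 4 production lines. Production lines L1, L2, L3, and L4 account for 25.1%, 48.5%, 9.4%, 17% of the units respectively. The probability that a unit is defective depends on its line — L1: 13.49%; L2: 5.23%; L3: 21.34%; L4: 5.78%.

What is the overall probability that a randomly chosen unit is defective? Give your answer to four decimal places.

0.0891

Summing over the partition,
P(D) = P(D|L1)·P(L1) + P(D|L2)·P(L2) + P(D|L3)·P(L3) + P(D|L4)·P(L4)
      = 0.1349·0.251 + 0.0523·0.485 + 0.2134·0.094 + 0.0578·0.17
      = 0.0338599 + 0.0253655 + 0.0200596 + 0.009826 = 0.089111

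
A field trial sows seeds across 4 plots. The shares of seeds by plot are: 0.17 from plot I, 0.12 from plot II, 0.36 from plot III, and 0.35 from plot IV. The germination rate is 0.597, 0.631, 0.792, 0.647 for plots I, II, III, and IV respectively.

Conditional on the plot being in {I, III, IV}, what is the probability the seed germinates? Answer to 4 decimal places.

P(G|S) ≈ 0.6967

Let S = {I, III, IV}.
P(S) = 0.17 + 0.36 + 0.35 = 0.88.
P(G ∩ S) = 0.597·0.17 + 0.792·0.36 + 0.647·0.35 = 0.10149 + 0.28512 + 0.22645 = 0.61306.
P(G | S) = 0.61306 / 0.88 = 0.696659…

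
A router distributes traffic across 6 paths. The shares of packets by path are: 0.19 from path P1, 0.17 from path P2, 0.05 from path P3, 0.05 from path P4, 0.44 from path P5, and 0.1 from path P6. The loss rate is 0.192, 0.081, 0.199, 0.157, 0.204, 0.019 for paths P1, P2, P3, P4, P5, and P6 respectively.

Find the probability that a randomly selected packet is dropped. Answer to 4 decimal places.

0.1597

P(L) = P(L|P1)·P(P1) + P(L|P2)·P(P2) + P(L|P3)·P(P3) + P(L|P4)·P(P4) + P(L|P5)·P(P5) + P(L|P6)·P(P6)
      = 0.192·0.19 + 0.081·0.17 + 0.199·0.05 + 0.157·0.05 + 0.204·0.44 + 0.019·0.1
      = 0.03648 + 0.01377 + 0.00995 + 0.00785 + 0.08976 + 0.0019 = 0.15971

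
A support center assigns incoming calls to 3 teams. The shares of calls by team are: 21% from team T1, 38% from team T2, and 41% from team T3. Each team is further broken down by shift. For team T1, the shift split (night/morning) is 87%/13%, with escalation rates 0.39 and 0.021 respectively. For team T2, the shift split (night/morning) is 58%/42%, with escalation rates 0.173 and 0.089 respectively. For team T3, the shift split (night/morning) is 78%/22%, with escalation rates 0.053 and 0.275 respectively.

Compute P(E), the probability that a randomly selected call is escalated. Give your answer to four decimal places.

0.1659

P(E|T1) = 0.87·0.39 + 0.13·0.021 = 0.3393 + 0.00273 = 0.34203
P(E|T2) = 0.58·0.173 + 0.42·0.089 = 0.10034 + 0.03738 = 0.13772
P(E|T3) = 0.78·0.053 + 0.22·0.275 = 0.04134 + 0.0605 = 0.10184
By total probability over the outer partition,
P(E) = 0.21·0.34203 + 0.38·0.13772 + 0.41·0.10184
      = 0.0718263 + 0.0523336 + 0.0417544 = 0.1659143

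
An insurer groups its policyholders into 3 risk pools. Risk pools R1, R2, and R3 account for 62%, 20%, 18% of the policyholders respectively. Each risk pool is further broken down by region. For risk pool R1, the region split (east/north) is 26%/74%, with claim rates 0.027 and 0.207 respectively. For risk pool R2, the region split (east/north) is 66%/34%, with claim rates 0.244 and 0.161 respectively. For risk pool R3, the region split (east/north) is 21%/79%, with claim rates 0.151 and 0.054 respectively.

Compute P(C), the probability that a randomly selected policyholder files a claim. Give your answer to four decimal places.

P(C|R1) = 0.26·0.027 + 0.74·0.207 = 0.00702 + 0.15318 = 0.1602
P(C|R2) = 0.66·0.244 + 0.34·0.161 = 0.16104 + 0.05474 = 0.21578
P(C|R3) = 0.21·0.151 + 0.79·0.054 = 0.03171 + 0.04266 = 0.07437
Then overall,
P(C) = 0.62·0.1602 + 0.2·0.21578 + 0.18·0.07437
      = 0.099324 + 0.043156 + 0.0133866 = 0.1558666

0.1559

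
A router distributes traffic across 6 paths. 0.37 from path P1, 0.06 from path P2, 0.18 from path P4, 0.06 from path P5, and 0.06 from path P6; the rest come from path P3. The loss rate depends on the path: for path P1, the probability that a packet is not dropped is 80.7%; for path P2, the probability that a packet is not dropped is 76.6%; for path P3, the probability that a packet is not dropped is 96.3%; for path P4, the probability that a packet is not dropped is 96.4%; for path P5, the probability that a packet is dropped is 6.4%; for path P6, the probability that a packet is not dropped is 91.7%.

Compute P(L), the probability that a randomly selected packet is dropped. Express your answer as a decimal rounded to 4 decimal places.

P(L) ≈ 0.1107

P(P3) = 1 − (0.37 + 0.06 + 0.18 + 0.06 + 0.06) = 0.27.
P(L|P1) = 1 − 0.807 = 0.193.
P(L|P2) = 1 − 0.766 = 0.234.
P(L|P3) = 1 − 0.963 = 0.037.
P(L|P4) = 1 − 0.964 = 0.036.
P(L|P6) = 1 − 0.917 = 0.083.
Using total probability over the partition,
P(L) = P(L|P1)·P(P1) + P(L|P2)·P(P2) + P(L|P3)·P(P3) + P(L|P4)·P(P4) + P(L|P5)·P(P5) + P(L|P6)·P(P6)
      = 0.193·0.37 + 0.234·0.06 + 0.037·0.27 + 0.036·0.18 + 0.064·0.06 + 0.083·0.06
      = 0.07141 + 0.01404 + 0.00999 + 0.00648 + 0.00384 + 0.00498 = 0.11074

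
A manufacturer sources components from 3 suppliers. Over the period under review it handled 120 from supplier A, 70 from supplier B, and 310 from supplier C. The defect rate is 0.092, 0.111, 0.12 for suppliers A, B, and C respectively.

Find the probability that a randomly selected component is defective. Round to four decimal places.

P(D) ≈ 0.1120

Total: 120 + 70 + 310 = 500.
P(A) = 120/500 = 0.24. P(B) = 70/500 = 0.14. P(C) = 310/500 = 0.62.
P(D) = P(D|A)·P(A) + P(D|B)·P(B) + P(D|C)·P(C)
      = 0.092·0.24 + 0.111·0.14 + 0.12·0.62
      = 0.02208 + 0.01554 + 0.0744 = 0.11202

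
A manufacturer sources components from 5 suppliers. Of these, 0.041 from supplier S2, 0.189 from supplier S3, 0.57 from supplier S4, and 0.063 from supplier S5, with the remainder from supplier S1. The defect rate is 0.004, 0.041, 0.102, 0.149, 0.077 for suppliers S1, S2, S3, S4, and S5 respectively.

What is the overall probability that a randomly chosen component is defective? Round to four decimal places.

0.1113

P(S1) = 1 − (0.041 + 0.189 + 0.57 + 0.063) = 0.137.
Using total probability over the partition,
P(D) = P(D|S1)·P(S1) + P(D|S2)·P(S2) + P(D|S3)·P(S3) + P(D|S4)·P(S4) + P(D|S5)·P(S5)
      = 0.004·0.137 + 0.041·0.041 + 0.102·0.189 + 0.149·0.57 + 0.077·0.063
      = 0.000548 + 0.001681 + 0.019278 + 0.08493 + 0.004851 = 0.111288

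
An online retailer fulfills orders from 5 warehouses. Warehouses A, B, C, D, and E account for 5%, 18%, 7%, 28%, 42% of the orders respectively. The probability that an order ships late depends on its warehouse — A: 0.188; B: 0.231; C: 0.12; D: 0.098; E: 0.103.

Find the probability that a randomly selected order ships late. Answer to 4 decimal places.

P(L) ≈ 0.1301

P(L) = P(L|A)·P(A) + P(L|B)·P(B) + P(L|C)·P(C) + P(L|D)·P(D) + P(L|E)·P(E)
      = 0.188·0.05 + 0.231·0.18 + 0.12·0.07 + 0.098·0.28 + 0.103·0.42
      = 0.0094 + 0.04158 + 0.0084 + 0.02744 + 0.04326 = 0.13008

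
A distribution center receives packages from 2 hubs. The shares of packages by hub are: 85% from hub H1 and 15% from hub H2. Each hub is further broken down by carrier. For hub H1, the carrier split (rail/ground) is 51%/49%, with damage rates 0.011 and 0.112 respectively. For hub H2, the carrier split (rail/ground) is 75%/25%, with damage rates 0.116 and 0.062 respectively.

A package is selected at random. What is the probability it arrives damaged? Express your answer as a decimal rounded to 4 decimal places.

P(D) ≈ 0.0668

P(D|H1) = 0.51·0.011 + 0.49·0.112 = 0.00561 + 0.05488 = 0.06049
P(D|H2) = 0.75·0.116 + 0.25·0.062 = 0.087 + 0.0155 = 0.1025
Then overall,
P(D) = 0.85·0.06049 + 0.15·0.1025
      = 0.0514165 + 0.015375 = 0.0667915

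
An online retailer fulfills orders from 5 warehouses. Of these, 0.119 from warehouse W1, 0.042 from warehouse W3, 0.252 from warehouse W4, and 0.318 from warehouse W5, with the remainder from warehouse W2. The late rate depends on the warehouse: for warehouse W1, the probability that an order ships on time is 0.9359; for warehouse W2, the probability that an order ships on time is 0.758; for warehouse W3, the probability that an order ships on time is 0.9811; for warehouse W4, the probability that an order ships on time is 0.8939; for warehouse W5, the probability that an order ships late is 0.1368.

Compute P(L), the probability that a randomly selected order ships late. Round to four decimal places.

P(W2) = 1 − (0.119 + 0.042 + 0.252 + 0.318) = 0.269.
P(L|W1) = 1 − 0.9359 = 0.0641.
P(L|W2) = 1 − 0.758 = 0.242.
P(L|W3) = 1 − 0.9811 = 0.0189.
P(L|W4) = 1 − 0.8939 = 0.1061.
Summing over the partition,
P(L) = P(L|W1)·P(W1) + P(L|W2)·P(W2) + P(L|W3)·P(W3) + P(L|W4)·P(W4) + P(L|W5)·P(W5)
      = 0.0641·0.119 + 0.242·0.269 + 0.0189·0.042 + 0.1061·0.252 + 0.1368·0.318
      = 0.0076279 + 0.065098 + 0.0007938 + 0.0267372 + 0.0435024 = 0.1437593

0.1438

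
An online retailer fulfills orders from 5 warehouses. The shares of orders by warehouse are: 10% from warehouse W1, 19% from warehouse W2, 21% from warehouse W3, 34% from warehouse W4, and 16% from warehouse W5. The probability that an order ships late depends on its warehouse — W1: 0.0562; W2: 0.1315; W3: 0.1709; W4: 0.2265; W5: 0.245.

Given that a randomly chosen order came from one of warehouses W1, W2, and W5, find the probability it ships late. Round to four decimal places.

Let S = {W1, W2, W5}.
P(S) = 0.1 + 0.19 + 0.16 = 0.45.
P(L ∩ S) = 0.0562·0.1 + 0.1315·0.19 + 0.245·0.16 = 0.00562 + 0.024985 + 0.0392 = 0.069805.
P(L | S) = 0.069805 / 0.45 = 0.155122…

0.1551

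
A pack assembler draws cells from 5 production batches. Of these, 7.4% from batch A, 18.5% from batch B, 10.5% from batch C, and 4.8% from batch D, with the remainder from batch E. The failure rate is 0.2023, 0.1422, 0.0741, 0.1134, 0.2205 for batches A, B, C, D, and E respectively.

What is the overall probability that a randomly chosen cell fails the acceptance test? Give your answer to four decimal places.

P(F) ≈ 0.1842

P(E) = 1 − (0.074 + 0.185 + 0.105 + 0.048) = 0.588.
P(F) = P(F|A)·P(A) + P(F|B)·P(B) + P(F|C)·P(C) + P(F|D)·P(D) + P(F|E)·P(E)
      = 0.2023·0.074 + 0.1422·0.185 + 0.0741·0.105 + 0.1134·0.048 + 0.2205·0.588
      = 0.0149702 + 0.026307 + 0.0077805 + 0.0054432 + 0.129654 = 0.1841549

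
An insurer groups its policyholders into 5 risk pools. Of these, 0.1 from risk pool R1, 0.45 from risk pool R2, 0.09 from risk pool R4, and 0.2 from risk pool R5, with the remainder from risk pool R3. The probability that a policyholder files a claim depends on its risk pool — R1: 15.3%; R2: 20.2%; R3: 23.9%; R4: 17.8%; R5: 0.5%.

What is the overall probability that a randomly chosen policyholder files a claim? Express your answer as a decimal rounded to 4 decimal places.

P(C) ≈ 0.1615

P(R3) = 1 − (0.1 + 0.45 + 0.09 + 0.2) = 0.16.
P(C) = P(C|R1)·P(R1) + P(C|R2)·P(R2) + P(C|R3)·P(R3) + P(C|R4)·P(R4) + P(C|R5)·P(R5)
      = 0.153·0.1 + 0.202·0.45 + 0.239·0.16 + 0.178·0.09 + 0.005·0.2
      = 0.0153 + 0.0909 + 0.03824 + 0.01602 + 0.001 = 0.16146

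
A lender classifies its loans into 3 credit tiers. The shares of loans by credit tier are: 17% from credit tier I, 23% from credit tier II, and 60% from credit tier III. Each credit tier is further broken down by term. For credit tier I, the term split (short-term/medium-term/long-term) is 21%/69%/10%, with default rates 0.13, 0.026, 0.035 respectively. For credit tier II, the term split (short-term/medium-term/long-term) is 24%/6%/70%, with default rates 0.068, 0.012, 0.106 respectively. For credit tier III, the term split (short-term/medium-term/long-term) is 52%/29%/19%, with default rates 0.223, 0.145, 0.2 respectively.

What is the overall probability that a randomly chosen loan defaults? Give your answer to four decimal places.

P(D|I) = 0.21·0.13 + 0.69·0.026 + 0.1·0.035 = 0.0273 + 0.01794 + 0.0035 = 0.04874
P(D|II) = 0.24·0.068 + 0.06·0.012 + 0.7·0.106 = 0.01632 + 0.00072 + 0.0742 = 0.09124
P(D|III) = 0.52·0.223 + 0.29·0.145 + 0.19·0.2 = 0.11596 + 0.04205 + 0.038 = 0.19601
By total probability over the outer partition,
P(D) = 0.17·0.04874 + 0.23·0.09124 + 0.6·0.19601
      = 0.0082858 + 0.0209852 + 0.117606 = 0.146877

P(D) ≈ 0.1469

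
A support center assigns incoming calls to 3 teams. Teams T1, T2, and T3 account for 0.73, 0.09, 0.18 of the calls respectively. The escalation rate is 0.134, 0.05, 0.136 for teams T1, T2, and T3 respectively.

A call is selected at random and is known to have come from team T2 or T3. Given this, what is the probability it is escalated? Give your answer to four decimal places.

Let S = {T2, T3}.
P(S) = 0.09 + 0.18 = 0.27.
P(E ∩ S) = 0.05·0.09 + 0.136·0.18 = 0.0045 + 0.02448 = 0.02898.
P(E | S) = 0.02898 / 0.27 = 0.107333…

P(E|S) ≈ 0.1073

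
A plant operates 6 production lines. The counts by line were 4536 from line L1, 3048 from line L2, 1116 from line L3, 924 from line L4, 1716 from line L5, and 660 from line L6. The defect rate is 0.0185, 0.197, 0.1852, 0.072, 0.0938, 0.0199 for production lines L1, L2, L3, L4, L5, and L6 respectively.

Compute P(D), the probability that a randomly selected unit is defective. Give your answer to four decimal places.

Total: 4536 + 3048 + 1116 + 924 + 1716 + 660 = 12000.
P(L1) = 4536/12000 = 0.378. P(L2) = 3048/12000 = 0.254. P(L3) = 1116/12000 = 0.093. P(L4) = 924/12000 = 0.077. P(L5) = 1716/12000 = 0.143. P(L6) = 660/12000 = 0.055.
Summing over the partition,
P(D) = P(D|L1)·P(L1) + P(D|L2)·P(L2) + P(D|L3)·P(L3) + P(D|L4)·P(L4) + P(D|L5)·P(L5) + P(D|L6)·P(L6)
      = 0.0185·0.378 + 0.197·0.254 + 0.1852·0.093 + 0.072·0.077 + 0.0938·0.143 + 0.0199·0.055
      = 0.006993 + 0.050038 + 0.0172236 + 0.005544 + 0.0134134 + 0.0010945 = 0.0943065

P(D) ≈ 0.0943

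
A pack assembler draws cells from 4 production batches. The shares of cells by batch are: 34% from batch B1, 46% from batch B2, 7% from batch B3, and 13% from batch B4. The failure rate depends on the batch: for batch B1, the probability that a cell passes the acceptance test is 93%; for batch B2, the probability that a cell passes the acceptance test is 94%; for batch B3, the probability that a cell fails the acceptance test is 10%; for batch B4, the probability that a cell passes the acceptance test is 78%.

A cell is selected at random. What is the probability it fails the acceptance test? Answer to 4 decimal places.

0.0870

P(F|B1) = 1 − 0.93 = 0.07.
P(F|B2) = 1 − 0.94 = 0.06.
P(F|B4) = 1 − 0.78 = 0.22.
P(F) = P(F|B1)·P(B1) + P(F|B2)·P(B2) + P(F|B3)·P(B3) + P(F|B4)·P(B4)
      = 0.07·0.34 + 0.06·0.46 + 0.1·0.07 + 0.22·0.13
      = 0.0238 + 0.0276 + 0.007 + 0.0286 = 0.087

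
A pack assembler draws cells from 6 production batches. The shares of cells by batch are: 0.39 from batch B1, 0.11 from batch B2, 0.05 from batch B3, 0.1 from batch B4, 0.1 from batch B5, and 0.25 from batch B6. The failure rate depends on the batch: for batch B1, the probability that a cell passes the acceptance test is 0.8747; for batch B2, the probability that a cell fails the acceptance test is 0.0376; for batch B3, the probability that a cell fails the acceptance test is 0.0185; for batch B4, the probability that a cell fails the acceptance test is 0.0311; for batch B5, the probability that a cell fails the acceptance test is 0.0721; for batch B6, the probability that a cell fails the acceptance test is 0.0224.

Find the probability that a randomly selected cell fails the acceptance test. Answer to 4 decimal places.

0.0698

P(F|B1) = 1 − 0.8747 = 0.1253.
P(F) = P(F|B1)·P(B1) + P(F|B2)·P(B2) + P(F|B3)·P(B3) + P(F|B4)·P(B4) + P(F|B5)·P(B5) + P(F|B6)·P(B6)
      = 0.1253·0.39 + 0.0376·0.11 + 0.0185·0.05 + 0.0311·0.1 + 0.0721·0.1 + 0.0224·0.25
      = 0.048867 + 0.004136 + 0.000925 + 0.00311 + 0.00721 + 0.0056 = 0.069848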